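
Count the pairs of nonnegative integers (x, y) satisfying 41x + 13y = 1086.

2

gcd(41, 13) = 1.
By Bézout, 41·(-6) + 13·(19) = 1.
One solution: (10, 52).
General: x = 10 + 13t, y = 52 - 41t.
x ≥ 0 ⇒ t ≥ 0; y ≥ 0 ⇒ t ≤ 1. So t ∈ [0, 1]: 2 solutions.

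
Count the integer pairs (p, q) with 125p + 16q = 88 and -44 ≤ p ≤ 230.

gcd(125, 16) = 1.
By Bézout, 125×(5) + 16×(-39) = 1.
Particular solution: (8, -57).
General solution: p = 8 + 16t, q = -57 - 125t for integer t.
-44 ≤ 8 + 16t ≤ 230 gives t ∈ [-3, 13], which is 17 values.

17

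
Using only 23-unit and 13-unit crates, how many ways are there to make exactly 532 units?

2

Need nonnegative integers with 23j + 13k = 532.
gcd(23, 13) = 1, and 23·(4) + 13·(-7) = 1.
So (j₀, k₀) = (2128, -3724); general j = 2128 + 13t, k = -3724 - 23t.
j ≥ 0 ⇒ t ≥ -163; k ≥ 0 ⇒ t ≤ -162. That's 2 values of t.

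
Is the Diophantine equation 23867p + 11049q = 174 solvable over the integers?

gcd(23867, 11049) = 29.
29 divides 174, so integer solutions exist.

yes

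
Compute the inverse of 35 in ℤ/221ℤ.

gcd(221, 35):
  221 = 6·35 + 11
  35 = 3·11 + 2
  11 = 5·2 + 1
  2 = 2·1
so gcd(221, 35) = 1.
Back-substitute for Bézout coefficients:
  1 = 11 - 5·2
  ... = 35·(-101) + 221·(16)
So 35·-101 ≡ 1 (mod 221), and -101 mod 221 = 120.

120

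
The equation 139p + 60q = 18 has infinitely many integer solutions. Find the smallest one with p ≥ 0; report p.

42

gcd(139, 60):
  139 = 2·60 + 19
  60 = 3·19 + 3
  19 = 6·3 + 1
  3 = 3·1
so gcd(139, 60) = 1.
1 divides 18, so solutions exist.
Back-substitute for Bézout coefficients:
  1 = 19 - 6·3
  ... = 139·(19) + 60·(-44)
Scale by 18/1 = 18: (p₀, q₀) = (342, -792).
General solution: p = 342 + 60t, q = -792 - 139t for integer t.
p ≥ 0: smallest is 342 mod 60 = 42 (at t = -5), with q = -97.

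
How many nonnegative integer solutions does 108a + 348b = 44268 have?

14

gcd(348, 108) = 12.
By Bézout, 108×(13) + 348×(-4) = 12.
One solution: (20, 121).
General: a = 20 + 29t, b = 121 - 9t.
a ≥ 0 ⇒ t ≥ 0; b ≥ 0 ⇒ t ≤ 13. So t ∈ [0, 13]: 14 solutions.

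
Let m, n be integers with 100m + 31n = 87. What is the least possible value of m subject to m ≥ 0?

gcd(100, 31) = 1.
1 divides 87, so solutions exist.
By Bézout, 100×(9) + 31×(-29) = 1.
Scale by 87/1 = 87: (m₀, n₀) = (783, -2523).
General solution: m = 783 + 31t, n = -2523 - 100t for integer t.
m ≥ 0: smallest is 783 mod 31 = 8 (at t = -25), with n = -23.

8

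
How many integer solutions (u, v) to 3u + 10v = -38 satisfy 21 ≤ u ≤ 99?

gcd(10, 3) = 1  (10 = 3·3 + 1, 3 = 3·1).
Back-substituting, 3·(-3) + 10·(1) = 1.
Scale by -38: particular solution (114, -38); reduce u mod 10: (4, -5).
General solution: u = 4 + 10t, v = -5 - 3t for integer t.
21 ≤ 4 + 10t ≤ 99 gives t ∈ [2, 9], which is 8 values.

8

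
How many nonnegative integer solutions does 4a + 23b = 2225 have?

gcd(23, 4) = 1  (23 = 5×4 + 3, 4 = 1×3 + 1, 3 = 3×1).
Back-substituting, 4×(6) + 23×(-1) = 1.
Scale by 2225: one solution is (13350, -2225). Reduce a mod 23: (10, 95).
General: a = 10 + 23t, b = 95 - 4t.
a ≥ 0 ⇒ t ≥ 0; b ≥ 0 ⇒ t ≤ 23. So t ∈ [0, 23]: 24 solutions.

24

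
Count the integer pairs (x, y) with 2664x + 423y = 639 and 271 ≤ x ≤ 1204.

20

gcd(2664, 423):
  2664 = 6*423 + 126
  423 = 3*126 + 45
  126 = 2*45 + 36
  45 = 1*36 + 9
  36 = 4*9
so gcd(2664, 423) = 9.
Back-substitute for Bézout coefficients:
  9 = 45 - 1*36
  ... = 2664*(-10) + 423*(63)
Scale by 71: particular solution (-710, 4473); reduce x mod 47: (42, -263).
General solution: x = 42 + 47t, y = -263 - 296t for integer t.
271 ≤ 42 + 47t ≤ 1204 gives t ∈ [5, 24], which is 20 values.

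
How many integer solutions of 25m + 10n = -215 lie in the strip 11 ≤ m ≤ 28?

gcd(25, 10):
  25 = 2*10 + 5
  10 = 2*5
so gcd(25, 10) = 5.
Back-substitute for Bézout coefficients:
  5 = 25 - 2*10
  ... = 25*(1) + 10*(-2)
Scale by -43: particular solution (-43, 86); reduce m mod 2: (1, -24).
General solution: m = 1 + 2t, n = -24 - 5t for integer t.
11 ≤ 1 + 2t ≤ 28 gives t ∈ [5, 13], which is 9 values.

9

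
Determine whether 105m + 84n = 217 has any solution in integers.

gcd(105, 84) = 21  (105 = 1*84 + 21, 84 = 4*21).
21 does not divide 217 (remainder 7), so no integer solutions.

no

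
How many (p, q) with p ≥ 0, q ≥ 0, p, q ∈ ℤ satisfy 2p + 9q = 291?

gcd(9, 2):
  9 = 4*2 + 1
  2 = 2*1
so gcd(9, 2) = 1.
Back-substitute for Bézout coefficients:
  1 = 9 - 4*2
  ... = 2*(-4) + 9*(1)
Scale by 291: one solution is (-1164, 291). Reduce p mod 9: (6, 31).
General: p = 6 + 9t, q = 31 - 2t.
p ≥ 0 ⇒ t ≥ 0; q ≥ 0 ⇒ t ≤ 15. So t ∈ [0, 15]: 16 solutions.

16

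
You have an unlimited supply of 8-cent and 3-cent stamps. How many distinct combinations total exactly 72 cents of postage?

4

Need nonnegative integers with 8j + 3k = 72.
gcd(8, 3) = 1, and 8·(-1) + 3·(3) = 1.
So (j₀, k₀) = (-72, 216); general j = -72 + 3t, k = 216 - 8t.
j ≥ 0 ⇒ t ≥ 24; k ≥ 0 ⇒ t ≤ 27. That's 4 values of t.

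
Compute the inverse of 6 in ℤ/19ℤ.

16

gcd(19, 6) = 1  (19 = 3*6 + 1, 6 = 6*1).
Back-substituting, 6*(-3) + 19*(1) = 1.
So 6*-3 ≡ 1 (mod 19), and -3 mod 19 = 16.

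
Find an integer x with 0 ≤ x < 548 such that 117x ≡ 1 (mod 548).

89

gcd(548, 117) = 1  (548 = 4*117 + 80, 117 = 1*80 + 37, 80 = 2*37 + 6, 37 = 6*6 + 1, 6 = 6*1).
Back-substituting, 117*(89) + 548*(-19) = 1.
So 117*89 ≡ 1 (mod 548), and 89 mod 548 = 89.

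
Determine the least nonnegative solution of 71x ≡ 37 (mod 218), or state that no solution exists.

gcd(218, 71) = 1.
1 divides 37, so solutions exist.
By Bézout, 71*(43) + 218*(-14) = 1.
So 71*(43) ≡ 1 (mod 218); multiply by 37: x ≡ 1591 (mod 218).
Smallest nonnegative: x = 1591 mod 218 = 65.

65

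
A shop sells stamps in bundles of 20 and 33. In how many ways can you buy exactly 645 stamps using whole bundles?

1

Need nonnegative integers with 20j + 33k = 645.
gcd(20, 33) = 1, and 20·(5) + 33·(-3) = 1.
So (j₀, k₀) = (3225, -1935); general j = 3225 + 33t, k = -1935 - 20t.
j ≥ 0 ⇒ t ≥ -97; k ≥ 0 ⇒ t ≤ -97. That's 1 value of t.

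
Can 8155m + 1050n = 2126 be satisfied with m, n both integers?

no

gcd(8155, 1050) = 35  (8155 = 7×1050 + 805, 1050 = 1×805 + 245, 805 = 3×245 + 70, 245 = 3×70 + 35, 70 = 2×35).
35 does not divide 2126 (remainder 26), so no integer solutions.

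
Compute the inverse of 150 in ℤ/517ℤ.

gcd(517, 150) = 1.
By Bézout, 150*(162) + 517*(-47) = 1.
So 150*162 ≡ 1 (mod 517), and 162 mod 517 = 162.

162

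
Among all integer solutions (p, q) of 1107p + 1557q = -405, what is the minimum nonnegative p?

gcd(1557, 1107) = 9.
9 divides -405, so solutions exist.
By Bézout, 1107·(-45) + 1557·(32) = 9.
Scale by -405/9 = -45: (p₀, q₀) = (2025, -1440).
General solution: p = 2025 + 173t, q = -1440 - 123t for integer t.
p ≥ 0: smallest is 2025 mod 173 = 122 (at t = -11), with q = -87.

122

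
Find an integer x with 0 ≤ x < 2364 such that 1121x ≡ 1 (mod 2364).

1337

gcd(2364, 1121):
  2364 = 2×1121 + 122
  1121 = 9×122 + 23
  122 = 5×23 + 7
  23 = 3×7 + 2
  7 = 3×2 + 1
  2 = 2×1
so gcd(2364, 1121) = 1.
Back-substitute for Bézout coefficients:
  1 = 7 - 3×2
  ... = 1121×(-1027) + 2364×(487)
So 1121×-1027 ≡ 1 (mod 2364), and -1027 mod 2364 = 1337.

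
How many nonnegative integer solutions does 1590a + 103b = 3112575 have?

gcd(1590, 103) = 1.
By Bézout, 1590*(-16) + 103*(247) = 1.
One solution: (21, 29895).
General: a = 21 + 103t, b = 29895 - 1590t.
a ≥ 0 ⇒ t ≥ 0; b ≥ 0 ⇒ t ≤ 18. So t ∈ [0, 18]: 19 solutions.

19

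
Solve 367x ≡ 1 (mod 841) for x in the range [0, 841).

55

gcd(841, 367) = 1  (841 = 2·367 + 107, 367 = 3·107 + 46, 107 = 2·46 + 15, 46 = 3·15 + 1, 15 = 15·1).
Back-substituting, 367·(55) + 841·(-24) = 1.
So 367·55 ≡ 1 (mod 841), and 55 mod 841 = 55.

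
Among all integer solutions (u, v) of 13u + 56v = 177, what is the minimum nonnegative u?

gcd(56, 13):
  56 = 4×13 + 4
  13 = 3×4 + 1
  4 = 4×1
so gcd(56, 13) = 1.
1 divides 177, so solutions exist.
Back-substitute for Bézout coefficients:
  1 = 13 - 3×4
  ... = 13×(13) + 56×(-3)
Scale by 177/1 = 177: (u₀, v₀) = (2301, -531).
General solution: u = 2301 + 56t, v = -531 - 13t for integer t.
u ≥ 0: smallest is 2301 mod 56 = 5 (at t = -41), with v = 2.

5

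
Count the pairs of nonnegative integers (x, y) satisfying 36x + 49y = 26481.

15

gcd(49, 36) = 1  (49 = 1·36 + 13, 36 = 2·13 + 10, 13 = 1·10 + 3, 10 = 3·3 + 1, 3 = 3·1).
Back-substituting, 36·(15) + 49·(-11) = 1.
Scale by 26481: one solution is (397215, -291291). Reduce x mod 49: (21, 525).
General: x = 21 + 49t, y = 525 - 36t.
x ≥ 0 ⇒ t ≥ 0; y ≥ 0 ⇒ t ≤ 14. So t ∈ [0, 14]: 15 solutions.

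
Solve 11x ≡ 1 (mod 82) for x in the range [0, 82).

15

gcd(82, 11):
  82 = 7·11 + 5
  11 = 2·5 + 1
  5 = 5·1
so gcd(82, 11) = 1.
Back-substitute for Bézout coefficients:
  1 = 11 - 2·5
  ... = 11·(15) + 82·(-2)
So 11·15 ≡ 1 (mod 82), and 15 mod 82 = 15.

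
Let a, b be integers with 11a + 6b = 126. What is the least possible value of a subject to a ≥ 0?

0

gcd(11, 6) = 1  (11 = 1*6 + 5, 6 = 1*5 + 1, 5 = 5*1).
1 divides 126, so solutions exist.
Back-substituting, 11*(-1) + 6*(2) = 1.
Scale by 126/1 = 126: (a₀, b₀) = (-126, 252).
General solution: a = -126 + 6t, b = 252 - 11t for integer t.
a ≥ 0: smallest is -126 mod 6 = 0 (at t = 21), with b = 21.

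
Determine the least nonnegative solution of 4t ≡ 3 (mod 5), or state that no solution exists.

2

gcd(5, 4):
  5 = 1·4 + 1
  4 = 4·1
so gcd(5, 4) = 1.
1 divides 3, so solutions exist.
Back-substitute for Bézout coefficients:
  1 = 5 - 1·4
  ... = 4·(-1) + 5·(1)
So 4·(-1) ≡ 1 (mod 5); multiply by 3: t ≡ -3 (mod 5).
Smallest nonnegative: t = -3 mod 5 = 2.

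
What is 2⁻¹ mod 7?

4

gcd(7, 2) = 1.
By Bézout, 2×(-3) + 7×(1) = 1.
So 2×-3 ≡ 1 (mod 7), and -3 mod 7 = 4.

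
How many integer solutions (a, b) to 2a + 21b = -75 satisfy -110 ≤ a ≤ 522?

gcd(21, 2) = 1.
By Bézout, 2·(-10) + 21·(1) = 1.
Particular solution: (15, -5).
General solution: a = 15 + 21t, b = -5 - 2t for integer t.
-110 ≤ 15 + 21t ≤ 522 gives t ∈ [-5, 24], which is 30 values.

30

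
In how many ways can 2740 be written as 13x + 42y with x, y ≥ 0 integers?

5

gcd(42, 13) = 1  (42 = 3*13 + 3, 13 = 4*3 + 1, 3 = 3*1).
Back-substituting, 13*(13) + 42*(-4) = 1.
Scale by 2740: one solution is (35620, -10960). Reduce x mod 42: (4, 64).
General: x = 4 + 42t, y = 64 - 13t.
x ≥ 0 ⇒ t ≥ 0; y ≥ 0 ⇒ t ≤ 4. So t ∈ [0, 4]: 5 solutions.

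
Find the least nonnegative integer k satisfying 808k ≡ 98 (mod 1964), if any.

gcd(1964, 808):
  1964 = 2×808 + 348
  808 = 2×348 + 112
  348 = 3×112 + 12
  112 = 9×12 + 4
  12 = 3×4
so gcd(1964, 808) = 4.
4 does not divide 98, so the congruence has no solution.

no solution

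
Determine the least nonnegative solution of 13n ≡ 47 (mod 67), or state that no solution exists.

50

gcd(67, 13):
  67 = 5*13 + 2
  13 = 6*2 + 1
  2 = 2*1
so gcd(67, 13) = 1.
1 divides 47, so solutions exist.
Back-substitute for Bézout coefficients:
  1 = 13 - 6*2
  ... = 13*(31) + 67*(-6)
So 13*(31) ≡ 1 (mod 67); multiply by 47: n ≡ 1457 (mod 67).
Smallest nonnegative: n = 1457 mod 67 = 50.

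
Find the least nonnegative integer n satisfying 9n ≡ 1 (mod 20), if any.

gcd(20, 9) = 1.
1 divides 1, so solutions exist.
By Bézout, 9·(9) + 20·(-4) = 1.
So 9·(9) ≡ 1 (mod 20); multiply by 1: n ≡ 9 (mod 20).
Smallest nonnegative: n = 9 mod 20 = 9.

9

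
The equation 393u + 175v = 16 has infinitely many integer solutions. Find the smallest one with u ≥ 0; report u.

gcd(393, 175) = 1  (393 = 2*175 + 43, 175 = 4*43 + 3, 43 = 14*3 + 1, 3 = 3*1).
1 divides 16, so solutions exist.
Back-substituting, 393*(57) + 175*(-128) = 1.
Scale by 16/1 = 16: (u₀, v₀) = (912, -2048).
General solution: u = 912 + 175t, v = -2048 - 393t for integer t.
u ≥ 0: smallest is 912 mod 175 = 37 (at t = -5), with v = -83.

37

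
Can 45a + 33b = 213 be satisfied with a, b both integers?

yes

gcd(45, 33) = 3.
3 divides 213, so integer solutions exist.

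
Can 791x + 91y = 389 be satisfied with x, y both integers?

no

gcd(791, 91) = 7  (791 = 8·91 + 63, 91 = 1·63 + 28, 63 = 2·28 + 7, 28 = 4·7).
7 does not divide 389 (remainder 4), so no integer solutions.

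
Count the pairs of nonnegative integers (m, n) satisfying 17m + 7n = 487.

gcd(17, 7) = 1  (17 = 2×7 + 3, 7 = 2×3 + 1, 3 = 3×1).
Back-substituting, 17×(-2) + 7×(5) = 1.
Scale by 487: one solution is (-974, 2435). Reduce m mod 7: (6, 55).
General: m = 6 + 7t, n = 55 - 17t.
m ≥ 0 ⇒ t ≥ 0; n ≥ 0 ⇒ t ≤ 3. So t ∈ [0, 3]: 4 solutions.

4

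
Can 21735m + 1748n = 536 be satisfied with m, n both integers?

no

gcd(21735, 1748) = 23.
23 does not divide 536 (remainder 7), so no integer solutions.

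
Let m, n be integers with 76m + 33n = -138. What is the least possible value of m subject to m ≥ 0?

6

gcd(76, 33) = 1  (76 = 2·33 + 10, 33 = 3·10 + 3, 10 = 3·3 + 1, 3 = 3·1).
1 divides -138, so solutions exist.
Back-substituting, 76·(10) + 33·(-23) = 1.
Scale by -138/1 = -138: (m₀, n₀) = (-1380, 3174).
General solution: m = -1380 + 33t, n = 3174 - 76t for integer t.
m ≥ 0: smallest is -1380 mod 33 = 6 (at t = 42), with n = -18.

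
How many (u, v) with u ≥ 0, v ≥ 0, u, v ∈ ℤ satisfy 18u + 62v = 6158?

11

gcd(62, 18):
  62 = 3×18 + 8
  18 = 2×8 + 2
  8 = 4×2
so gcd(62, 18) = 2.
Back-substitute for Bézout coefficients:
  2 = 18 - 2×8
  ... = 18×(7) + 62×(-2)
Scale by 3079: one solution is (21553, -6158). Reduce u mod 31: (8, 97).
General: u = 8 + 31t, v = 97 - 9t.
u ≥ 0 ⇒ t ≥ 0; v ≥ 0 ⇒ t ≤ 10. So t ∈ [0, 10]: 11 solutions.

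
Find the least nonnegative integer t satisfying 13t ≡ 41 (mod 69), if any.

35

gcd(69, 13) = 1.
1 divides 41, so solutions exist.
By Bézout, 13*(16) + 69*(-3) = 1.
So 13*(16) ≡ 1 (mod 69); multiply by 41: t ≡ 656 (mod 69).
Smallest nonnegative: t = 656 mod 69 = 35.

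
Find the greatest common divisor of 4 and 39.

1

gcd(39, 4):
  39 = 9×4 + 3
  4 = 1×3 + 1
  3 = 3×1
so gcd(39, 4) = 1.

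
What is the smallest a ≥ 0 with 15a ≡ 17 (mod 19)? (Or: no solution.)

10

gcd(19, 15) = 1.
1 divides 17, so solutions exist.
By Bézout, 15×(-5) + 19×(4) = 1.
So 15×(-5) ≡ 1 (mod 19); multiply by 17: a ≡ -85 (mod 19).
Smallest nonnegative: a = -85 mod 19 = 10.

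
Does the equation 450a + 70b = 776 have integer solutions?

no

gcd(450, 70):
  450 = 6*70 + 30
  70 = 2*30 + 10
  30 = 3*10
so gcd(450, 70) = 10.
10 does not divide 776 (remainder 6), so no integer solutions.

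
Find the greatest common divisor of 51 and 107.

gcd(107, 51) = 1  (107 = 2×51 + 5, 51 = 10×5 + 1, 5 = 5×1).

1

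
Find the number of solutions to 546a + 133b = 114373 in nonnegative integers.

11

gcd(546, 133) = 7.
By Bézout, 546*(-9) + 133*(37) = 7.
One solution: (9, 823).
General: a = 9 + 19t, b = 823 - 78t.
a ≥ 0 ⇒ t ≥ 0; b ≥ 0 ⇒ t ≤ 10. So t ∈ [0, 10]: 11 solutions.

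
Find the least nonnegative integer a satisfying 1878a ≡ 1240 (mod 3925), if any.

55

gcd(3925, 1878) = 1  (3925 = 2×1878 + 169, 1878 = 11×169 + 19, 169 = 8×19 + 17, 19 = 1×17 + 2, 17 = 8×2 + 1, 2 = 2×1).
1 divides 1240, so solutions exist.
Back-substituting, 1878×(-1858) + 3925×(889) = 1.
So 1878×(-1858) ≡ 1 (mod 3925); multiply by 1240: a ≡ -2303920 (mod 3925).
Smallest nonnegative: a = -2303920 mod 3925 = 55.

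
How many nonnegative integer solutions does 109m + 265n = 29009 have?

1

gcd(265, 109):
  265 = 2×109 + 47
  109 = 2×47 + 15
  47 = 3×15 + 2
  15 = 7×2 + 1
  2 = 2×1
so gcd(265, 109) = 1.
Back-substitute for Bézout coefficients:
  1 = 15 - 7×2
  ... = 109×(124) + 265×(-51)
Scale by 29009: one solution is (3597116, -1479459). Reduce m mod 265: (6, 107).
General: m = 6 + 265t, n = 107 - 109t.
m ≥ 0 ⇒ t ≥ 0; n ≥ 0 ⇒ t ≤ 0. So t ∈ [0, 0]: 1 solution.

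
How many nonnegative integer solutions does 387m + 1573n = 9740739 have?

16

gcd(1573, 387):
  1573 = 4×387 + 25
  387 = 15×25 + 12
  25 = 2×12 + 1
  12 = 12×1
so gcd(1573, 387) = 1.
Back-substitute for Bézout coefficients:
  1 = 25 - 2×12
  ... = 387×(-126) + 1573×(31)
Scale by 9740739: one solution is (-1227333114, 301962909). Reduce m mod 1573: (136, 6159).
General: m = 136 + 1573t, n = 6159 - 387t.
m ≥ 0 ⇒ t ≥ 0; n ≥ 0 ⇒ t ≤ 15. So t ∈ [0, 15]: 16 solutions.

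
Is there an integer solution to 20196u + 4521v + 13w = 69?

yes

gcd(20196, 4521) = 33  (20196 = 4×4521 + 2112, 4521 = 2×2112 + 297, 2112 = 7×297 + 33, 297 = 9×33).
gcd(33, 13) = 1.
1 divides 69, so integer solutions exist.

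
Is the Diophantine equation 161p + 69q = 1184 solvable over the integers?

gcd(161, 69) = 23  (161 = 2×69 + 23, 69 = 3×23).
23 does not divide 1184 (remainder 11), so no integer solutions.

no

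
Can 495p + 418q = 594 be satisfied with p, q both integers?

gcd(495, 418) = 11  (495 = 1*418 + 77, 418 = 5*77 + 33, 77 = 2*33 + 11, 33 = 3*11).
11 divides 594, so integer solutions exist.

yes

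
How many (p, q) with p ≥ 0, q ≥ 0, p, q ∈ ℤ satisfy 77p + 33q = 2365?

10

gcd(77, 33):
  77 = 2*33 + 11
  33 = 3*11
so gcd(77, 33) = 11.
Back-substitute for Bézout coefficients:
  11 = 77 - 2*33
  ... = 77*(1) + 33*(-2)
Scale by 215: one solution is (215, -430). Reduce p mod 3: (2, 67).
General: p = 2 + 3t, q = 67 - 7t.
p ≥ 0 ⇒ t ≥ 0; q ≥ 0 ⇒ t ≤ 9. So t ∈ [0, 9]: 10 solutions.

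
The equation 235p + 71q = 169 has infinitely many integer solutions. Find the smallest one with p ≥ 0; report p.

69

gcd(235, 71):
  235 = 3*71 + 22
  71 = 3*22 + 5
  22 = 4*5 + 2
  5 = 2*2 + 1
  2 = 2*1
so gcd(235, 71) = 1.
1 divides 169, so solutions exist.
Back-substitute for Bézout coefficients:
  1 = 5 - 2*2
  ... = 235*(-29) + 71*(96)
Scale by 169/1 = 169: (p₀, q₀) = (-4901, 16224).
General solution: p = -4901 + 71t, q = 16224 - 235t for integer t.
p ≥ 0: smallest is -4901 mod 71 = 69 (at t = 70), with q = -226.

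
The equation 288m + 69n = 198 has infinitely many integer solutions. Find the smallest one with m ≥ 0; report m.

gcd(288, 69) = 3  (288 = 4×69 + 12, 69 = 5×12 + 9, 12 = 1×9 + 3, 9 = 3×3).
3 divides 198, so solutions exist.
Back-substituting, 288×(6) + 69×(-25) = 3.
Scale by 198/3 = 66: (m₀, n₀) = (396, -1650).
General solution: m = 396 + 23t, n = -1650 - 96t for integer t.
m ≥ 0: smallest is 396 mod 23 = 5 (at t = -17), with n = -18.

5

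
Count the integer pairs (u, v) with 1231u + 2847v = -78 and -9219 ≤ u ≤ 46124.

gcd(2847, 1231) = 1.
By Bézout, 1231·(562) + 2847·(-243) = 1.
Particular solution: (1716, -742).
General solution: u = 1716 + 2847t, v = -742 - 1231t for integer t.
-9219 ≤ 1716 + 2847t ≤ 46124 gives t ∈ [-3, 15], which is 19 values.

19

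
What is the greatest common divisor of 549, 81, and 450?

gcd(549, 81) = 9  (549 = 6·81 + 63, 81 = 1·63 + 18, 63 = 3·18 + 9, 18 = 2·9).
gcd(9, 450) = 9.

9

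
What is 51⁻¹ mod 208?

155

gcd(208, 51) = 1  (208 = 4×51 + 4, 51 = 12×4 + 3, 4 = 1×3 + 1, 3 = 3×1).
Back-substituting, 51×(-53) + 208×(13) = 1.
So 51×-53 ≡ 1 (mod 208), and -53 mod 208 = 155.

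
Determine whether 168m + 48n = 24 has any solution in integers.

gcd(168, 48):
  168 = 3×48 + 24
  48 = 2×24
so gcd(168, 48) = 24.
24 divides 24, so integer solutions exist.

yes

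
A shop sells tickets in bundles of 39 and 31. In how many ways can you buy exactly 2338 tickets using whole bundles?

Need nonnegative integers with 39j + 31k = 2338.
gcd(39, 31) = 1, and 39·(4) + 31·(-5) = 1.
So (j₀, k₀) = (9352, -11690); general j = 9352 + 31t, k = -11690 - 39t.
j ≥ 0 ⇒ t ≥ -301; k ≥ 0 ⇒ t ≤ -300. That's 2 values of t.

2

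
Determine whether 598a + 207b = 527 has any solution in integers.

no

gcd(598, 207):
  598 = 2×207 + 184
  207 = 1×184 + 23
  184 = 8×23
so gcd(598, 207) = 23.
23 does not divide 527 (remainder 21), so no integer solutions.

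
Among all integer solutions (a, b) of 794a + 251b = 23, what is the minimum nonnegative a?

gcd(794, 251):
  794 = 3·251 + 41
  251 = 6·41 + 5
  41 = 8·5 + 1
  5 = 5·1
so gcd(794, 251) = 1.
1 divides 23, so solutions exist.
Back-substitute for Bézout coefficients:
  1 = 41 - 8·5
  ... = 794·(49) + 251·(-155)
Scale by 23/1 = 23: (a₀, b₀) = (1127, -3565).
General solution: a = 1127 + 251t, b = -3565 - 794t for integer t.
a ≥ 0: smallest is 1127 mod 251 = 123 (at t = -4), with b = -389.

123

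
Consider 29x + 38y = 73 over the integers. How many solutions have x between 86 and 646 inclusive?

15

gcd(38, 29) = 1  (38 = 1×29 + 9, 29 = 3×9 + 2, 9 = 4×2 + 1, 2 = 2×1).
Back-substituting, 29×(-17) + 38×(13) = 1.
Scale by 73: particular solution (-1241, 949); reduce x mod 38: (13, -8).
General solution: x = 13 + 38t, y = -8 - 29t for integer t.
86 ≤ 13 + 38t ≤ 646 gives t ∈ [2, 16], which is 15 values.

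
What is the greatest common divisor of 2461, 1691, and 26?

1

gcd(2461, 1691):
  2461 = 1·1691 + 770
  1691 = 2·770 + 151
  770 = 5·151 + 15
  151 = 10·15 + 1
  15 = 15·1
so gcd(2461, 1691) = 1.
gcd(1, 26) = 1.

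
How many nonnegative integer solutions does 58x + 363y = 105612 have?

gcd(363, 58):
  363 = 6·58 + 15
  58 = 3·15 + 13
  15 = 1·13 + 2
  13 = 6·2 + 1
  2 = 2·1
so gcd(363, 58) = 1.
Back-substitute for Bézout coefficients:
  1 = 13 - 6·2
  ... = 58·(169) + 363·(-27)
Scale by 105612: one solution is (17848428, -2851524). Reduce x mod 363: (81, 278).
General: x = 81 + 363t, y = 278 - 58t.
x ≥ 0 ⇒ t ≥ 0; y ≥ 0 ⇒ t ≤ 4. So t ∈ [0, 4]: 5 solutions.

5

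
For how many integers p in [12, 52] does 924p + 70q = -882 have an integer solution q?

9

gcd(924, 70):
  924 = 13×70 + 14
  70 = 5×14
so gcd(924, 70) = 14.
Back-substitute for Bézout coefficients:
  14 = 924 - 13×70
  ... = 924×(1) + 70×(-13)
Scale by -63: particular solution (-63, 819); reduce p mod 5: (2, -39).
General solution: p = 2 + 5t, q = -39 - 66t for integer t.
12 ≤ 2 + 5t ≤ 52 gives t ∈ [2, 10], which is 9 values.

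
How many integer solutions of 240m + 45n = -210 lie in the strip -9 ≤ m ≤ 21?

10

gcd(240, 45) = 15.
By Bézout, 240*(1) + 45*(-5) = 15.
Particular solution: (1, -10).
General solution: m = 1 + 3t, n = -10 - 16t for integer t.
-9 ≤ 1 + 3t ≤ 21 gives t ∈ [-3, 6], which is 10 values.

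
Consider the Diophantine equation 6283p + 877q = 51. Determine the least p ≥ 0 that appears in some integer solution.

gcd(6283, 877) = 1.
1 divides 51, so solutions exist.
By Bézout, 6283×(67) + 877×(-480) = 1.
Scale by 51/1 = 51: (p₀, q₀) = (3417, -24480).
General solution: p = 3417 + 877t, q = -24480 - 6283t for integer t.
p ≥ 0: smallest is 3417 mod 877 = 786 (at t = -3), with q = -5631.

786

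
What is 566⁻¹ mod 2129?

1719

gcd(2129, 566) = 1.
By Bézout, 566×(-410) + 2129×(109) = 1.
So 566×-410 ≡ 1 (mod 2129), and -410 mod 2129 = 1719.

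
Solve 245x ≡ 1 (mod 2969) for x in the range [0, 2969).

gcd(2969, 245) = 1.
By Bézout, 245×(921) + 2969×(-76) = 1.
So 245×921 ≡ 1 (mod 2969), and 921 mod 2969 = 921.

921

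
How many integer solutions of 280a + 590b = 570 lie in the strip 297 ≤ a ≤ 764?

gcd(590, 280) = 10.
By Bézout, 280×(19) + 590×(-9) = 10.
Particular solution: (21, -9).
General solution: a = 21 + 59t, b = -9 - 28t for integer t.
297 ≤ 21 + 59t ≤ 764 gives t ∈ [5, 12], which is 8 values.

8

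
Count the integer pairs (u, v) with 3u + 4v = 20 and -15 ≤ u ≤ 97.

gcd(4, 3) = 1.
By Bézout, 3·(-1) + 4·(1) = 1.
Particular solution: (0, 5).
General solution: u = 0 + 4t, v = 5 - 3t for integer t.
-15 ≤ 0 + 4t ≤ 97 gives t ∈ [-3, 24], which is 28 values.

28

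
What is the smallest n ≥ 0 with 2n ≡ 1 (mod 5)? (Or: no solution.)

3

gcd(5, 2):
  5 = 2·2 + 1
  2 = 2·1
so gcd(5, 2) = 1.
1 divides 1, so solutions exist.
Back-substitute for Bézout coefficients:
  1 = 5 - 2·2
  ... = 2·(-2) + 5·(1)
So 2·(-2) ≡ 1 (mod 5); multiply by 1: n ≡ -2 (mod 5).
Smallest nonnegative: n = -2 mod 5 = 3.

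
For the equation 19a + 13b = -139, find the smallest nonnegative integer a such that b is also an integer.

5

gcd(19, 13):
  19 = 1×13 + 6
  13 = 2×6 + 1
  6 = 6×1
so gcd(19, 13) = 1.
1 divides -139, so solutions exist.
Back-substitute for Bézout coefficients:
  1 = 13 - 2×6
  ... = 19×(-2) + 13×(3)
Scale by -139/1 = -139: (a₀, b₀) = (278, -417).
General solution: a = 278 + 13t, b = -417 - 19t for integer t.
a ≥ 0: smallest is 278 mod 13 = 5 (at t = -21), with b = -18.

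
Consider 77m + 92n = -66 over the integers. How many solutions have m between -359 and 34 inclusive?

4

gcd(92, 77):
  92 = 1×77 + 15
  77 = 5×15 + 2
  15 = 7×2 + 1
  2 = 2×1
so gcd(92, 77) = 1.
Back-substitute for Bézout coefficients:
  1 = 15 - 7×2
  ... = 77×(-43) + 92×(36)
Scale by -66: particular solution (2838, -2376); reduce m mod 92: (78, -66).
General solution: m = 78 + 92t, n = -66 - 77t for integer t.
-359 ≤ 78 + 92t ≤ 34 gives t ∈ [-4, -1], which is 4 values.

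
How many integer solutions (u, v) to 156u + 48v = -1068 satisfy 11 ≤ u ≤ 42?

gcd(156, 48):
  156 = 3·48 + 12
  48 = 4·12
so gcd(156, 48) = 12.
Back-substitute for Bézout coefficients:
  12 = 156 - 3·48
  ... = 156·(1) + 48·(-3)
Scale by -89: particular solution (-89, 267); reduce u mod 4: (3, -32).
General solution: u = 3 + 4t, v = -32 - 13t for integer t.
11 ≤ 3 + 4t ≤ 42 gives t ∈ [2, 9], which is 8 values.

8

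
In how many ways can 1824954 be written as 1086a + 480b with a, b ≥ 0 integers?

21

gcd(1086, 480) = 6  (1086 = 2·480 + 126, 480 = 3·126 + 102, 126 = 1·102 + 24, 102 = 4·24 + 6, 24 = 4·6).
Back-substituting, 1086·(-19) + 480·(43) = 6.
Scale by 304159: one solution is (-5779021, 13078837). Reduce a mod 80: (19, 3759).
General: a = 19 + 80t, b = 3759 - 181t.
a ≥ 0 ⇒ t ≥ 0; b ≥ 0 ⇒ t ≤ 20. So t ∈ [0, 20]: 21 solutions.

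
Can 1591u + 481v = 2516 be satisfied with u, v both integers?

gcd(1591, 481) = 37  (1591 = 3·481 + 148, 481 = 3·148 + 37, 148 = 4·37).
37 divides 2516, so integer solutions exist.

yes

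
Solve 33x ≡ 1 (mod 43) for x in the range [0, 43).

gcd(43, 33) = 1  (43 = 1×33 + 10, 33 = 3×10 + 3, 10 = 3×3 + 1, 3 = 3×1).
Back-substituting, 33×(-13) + 43×(10) = 1.
So 33×-13 ≡ 1 (mod 43), and -13 mod 43 = 30.

30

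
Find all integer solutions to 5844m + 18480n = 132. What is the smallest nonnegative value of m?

253

gcd(18480, 5844):
  18480 = 3×5844 + 948
  5844 = 6×948 + 156
  948 = 6×156 + 12
  156 = 13×12
so gcd(18480, 5844) = 12.
12 divides 132, so solutions exist.
Back-substitute for Bézout coefficients:
  12 = 948 - 6×156
  ... = 5844×(-117) + 18480×(37)
Scale by 132/12 = 11: (m₀, n₀) = (-1287, 407).
General solution: m = -1287 + 1540t, n = 407 - 487t for integer t.
m ≥ 0: smallest is -1287 mod 1540 = 253 (at t = 1), with n = -80.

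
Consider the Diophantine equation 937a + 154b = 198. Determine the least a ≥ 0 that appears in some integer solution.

gcd(937, 154):
  937 = 6×154 + 13
  154 = 11×13 + 11
  13 = 1×11 + 2
  11 = 5×2 + 1
  2 = 2×1
so gcd(937, 154) = 1.
1 divides 198, so solutions exist.
Back-substitute for Bézout coefficients:
  1 = 11 - 5×2
  ... = 937×(-71) + 154×(432)
Scale by 198/1 = 198: (a₀, b₀) = (-14058, 85536).
General solution: a = -14058 + 154t, b = 85536 - 937t for integer t.
a ≥ 0: smallest is -14058 mod 154 = 110 (at t = 92), with b = -668.

110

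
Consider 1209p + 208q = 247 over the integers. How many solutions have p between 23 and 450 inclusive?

27

gcd(1209, 208):
  1209 = 5×208 + 169
  208 = 1×169 + 39
  169 = 4×39 + 13
  39 = 3×13
so gcd(1209, 208) = 13.
Back-substitute for Bézout coefficients:
  13 = 169 - 4×39
  ... = 1209×(5) + 208×(-29)
Scale by 19: particular solution (95, -551); reduce p mod 16: (15, -86).
General solution: p = 15 + 16t, q = -86 - 93t for integer t.
23 ≤ 15 + 16t ≤ 450 gives t ∈ [1, 27], which is 27 values.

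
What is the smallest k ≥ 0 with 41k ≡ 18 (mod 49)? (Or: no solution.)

10

gcd(49, 41) = 1  (49 = 1·41 + 8, 41 = 5·8 + 1, 8 = 8·1).
1 divides 18, so solutions exist.
Back-substituting, 41·(6) + 49·(-5) = 1.
So 41·(6) ≡ 1 (mod 49); multiply by 18: k ≡ 108 (mod 49).
Smallest nonnegative: k = 108 mod 49 = 10.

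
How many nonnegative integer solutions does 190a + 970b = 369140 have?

20

gcd(970, 190) = 10.
By Bézout, 190*(46) + 970*(-9) = 10.
One solution: (59, 369).
General: a = 59 + 97t, b = 369 - 19t.
a ≥ 0 ⇒ t ≥ 0; b ≥ 0 ⇒ t ≤ 19. So t ∈ [0, 19]: 20 solutions.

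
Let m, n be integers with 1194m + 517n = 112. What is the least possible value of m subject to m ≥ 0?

466

gcd(1194, 517) = 1  (1194 = 2·517 + 160, 517 = 3·160 + 37, 160 = 4·37 + 12, 37 = 3·12 + 1, 12 = 12·1).
1 divides 112, so solutions exist.
Back-substituting, 1194·(-42) + 517·(97) = 1.
Scale by 112/1 = 112: (m₀, n₀) = (-4704, 10864).
General solution: m = -4704 + 517t, n = 10864 - 1194t for integer t.
m ≥ 0: smallest is -4704 mod 517 = 466 (at t = 10), with n = -1076.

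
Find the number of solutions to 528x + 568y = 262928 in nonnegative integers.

7

gcd(568, 528) = 8.
By Bézout, 528×(14) + 568×(-13) = 8.
One solution: (44, 422).
General: x = 44 + 71t, y = 422 - 66t.
x ≥ 0 ⇒ t ≥ 0; y ≥ 0 ⇒ t ≤ 6. So t ∈ [0, 6]: 7 solutions.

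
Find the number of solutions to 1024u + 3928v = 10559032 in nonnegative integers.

gcd(3928, 1024) = 8  (3928 = 3*1024 + 856, 1024 = 1*856 + 168, 856 = 5*168 + 16, 168 = 10*16 + 8, 16 = 2*8).
Back-substituting, 1024*(234) + 3928*(-61) = 8.
Scale by 1319879: one solution is (308851686, -80512619). Reduce u mod 491: (411, 2581).
General: u = 411 + 491t, v = 2581 - 128t.
u ≥ 0 ⇒ t ≥ 0; v ≥ 0 ⇒ t ≤ 20. So t ∈ [0, 20]: 21 solutions.

21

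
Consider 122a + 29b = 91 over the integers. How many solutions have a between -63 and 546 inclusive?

21

gcd(122, 29) = 1  (122 = 4*29 + 6, 29 = 4*6 + 5, 6 = 1*5 + 1, 5 = 5*1).
Back-substituting, 122*(5) + 29*(-21) = 1.
Scale by 91: particular solution (455, -1911); reduce a mod 29: (20, -81).
General solution: a = 20 + 29t, b = -81 - 122t for integer t.
-63 ≤ 20 + 29t ≤ 546 gives t ∈ [-2, 18], which is 21 values.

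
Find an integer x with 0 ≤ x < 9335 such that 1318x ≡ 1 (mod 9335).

942

gcd(9335, 1318) = 1  (9335 = 7*1318 + 109, 1318 = 12*109 + 10, 109 = 10*10 + 9, 10 = 1*9 + 1, 9 = 9*1).
Back-substituting, 1318*(942) + 9335*(-133) = 1.
So 1318*942 ≡ 1 (mod 9335), and 942 mod 9335 = 942.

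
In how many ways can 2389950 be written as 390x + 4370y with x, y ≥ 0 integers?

gcd(4370, 390) = 10.
By Bézout, 390×(-56) + 4370×(5) = 10.
One solution: (279, 522).
General: x = 279 + 437t, y = 522 - 39t.
x ≥ 0 ⇒ t ≥ 0; y ≥ 0 ⇒ t ≤ 13. So t ∈ [0, 13]: 14 solutions.

14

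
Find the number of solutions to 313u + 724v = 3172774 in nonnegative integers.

14

gcd(724, 313) = 1  (724 = 2·313 + 98, 313 = 3·98 + 19, 98 = 5·19 + 3, 19 = 6·3 + 1, 3 = 3·1).
Back-substituting, 313·(229) + 724·(-99) = 1.
Scale by 3172774: one solution is (726565246, -314104626). Reduce u mod 724: (114, 4333).
General: u = 114 + 724t, v = 4333 - 313t.
u ≥ 0 ⇒ t ≥ 0; v ≥ 0 ⇒ t ≤ 13. So t ∈ [0, 13]: 14 solutions.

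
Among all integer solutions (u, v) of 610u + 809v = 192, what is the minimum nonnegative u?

gcd(809, 610):
  809 = 1·610 + 199
  610 = 3·199 + 13
  199 = 15·13 + 4
  13 = 3·4 + 1
  4 = 4·1
so gcd(809, 610) = 1.
1 divides 192, so solutions exist.
Back-substitute for Bézout coefficients:
  1 = 13 - 3·4
  ... = 610·(187) + 809·(-141)
Scale by 192/1 = 192: (u₀, v₀) = (35904, -27072).
General solution: u = 35904 + 809t, v = -27072 - 610t for integer t.
u ≥ 0: smallest is 35904 mod 809 = 308 (at t = -44), with v = -232.

308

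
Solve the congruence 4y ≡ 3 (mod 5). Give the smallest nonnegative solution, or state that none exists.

2

gcd(5, 4):
  5 = 1×4 + 1
  4 = 4×1
so gcd(5, 4) = 1.
1 divides 3, so solutions exist.
Back-substitute for Bézout coefficients:
  1 = 5 - 1×4
  ... = 4×(-1) + 5×(1)
So 4×(-1) ≡ 1 (mod 5); multiply by 3: y ≡ -3 (mod 5).
Smallest nonnegative: y = -3 mod 5 = 2.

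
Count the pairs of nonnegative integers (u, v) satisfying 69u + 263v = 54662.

gcd(263, 69) = 1  (263 = 3·69 + 56, 69 = 1·56 + 13, 56 = 4·13 + 4, 13 = 3·4 + 1, 4 = 4·1).
Back-substituting, 69·(61) + 263·(-16) = 1.
Scale by 54662: one solution is (3334382, -874592). Reduce u mod 263: (68, 190).
General: u = 68 + 263t, v = 190 - 69t.
u ≥ 0 ⇒ t ≥ 0; v ≥ 0 ⇒ t ≤ 2. So t ∈ [0, 2]: 3 solutions.

3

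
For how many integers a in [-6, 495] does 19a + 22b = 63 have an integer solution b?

gcd(22, 19) = 1.
By Bézout, 19·(7) + 22·(-6) = 1.
Particular solution: (1, 2).
General solution: a = 1 + 22t, b = 2 - 19t for integer t.
-6 ≤ 1 + 22t ≤ 495 gives t ∈ [0, 22], which is 23 values.

23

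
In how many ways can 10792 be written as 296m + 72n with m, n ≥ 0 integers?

gcd(296, 72) = 8  (296 = 4*72 + 8, 72 = 9*8).
Back-substituting, 296*(1) + 72*(-4) = 8.
Scale by 1349: one solution is (1349, -5396). Reduce m mod 9: (8, 117).
General: m = 8 + 9t, n = 117 - 37t.
m ≥ 0 ⇒ t ≥ 0; n ≥ 0 ⇒ t ≤ 3. So t ∈ [0, 3]: 4 solutions.

4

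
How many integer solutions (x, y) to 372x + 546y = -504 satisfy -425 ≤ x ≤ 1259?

18

gcd(546, 372) = 6  (546 = 1*372 + 174, 372 = 2*174 + 24, 174 = 7*24 + 6, 24 = 4*6).
Back-substituting, 372*(-22) + 546*(15) = 6.
Scale by -84: particular solution (1848, -1260); reduce x mod 91: (28, -20).
General solution: x = 28 + 91t, y = -20 - 62t for integer t.
-425 ≤ 28 + 91t ≤ 1259 gives t ∈ [-4, 13], which is 18 values.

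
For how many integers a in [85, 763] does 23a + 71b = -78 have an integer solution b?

gcd(71, 23):
  71 = 3×23 + 2
  23 = 11×2 + 1
  2 = 2×1
so gcd(71, 23) = 1.
Back-substitute for Bézout coefficients:
  1 = 23 - 11×2
  ... = 23×(34) + 71×(-11)
Scale by -78: particular solution (-2652, 858); reduce a mod 71: (46, -16).
General solution: a = 46 + 71t, b = -16 - 23t for integer t.
85 ≤ 46 + 71t ≤ 763 gives t ∈ [1, 10], which is 10 values.

10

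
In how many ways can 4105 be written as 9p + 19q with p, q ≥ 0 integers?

gcd(19, 9) = 1.
By Bézout, 9*(-2) + 19*(1) = 1.
One solution: (17, 208).
General: p = 17 + 19t, q = 208 - 9t.
p ≥ 0 ⇒ t ≥ 0; q ≥ 0 ⇒ t ≤ 23. So t ∈ [0, 23]: 24 solutions.

24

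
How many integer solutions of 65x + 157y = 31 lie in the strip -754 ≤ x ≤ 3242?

gcd(157, 65) = 1  (157 = 2×65 + 27, 65 = 2×27 + 11, 27 = 2×11 + 5, 11 = 2×5 + 1, 5 = 5×1).
Back-substituting, 65×(29) + 157×(-12) = 1.
Scale by 31: particular solution (899, -372); reduce x mod 157: (114, -47).
General solution: x = 114 + 157t, y = -47 - 65t for integer t.
-754 ≤ 114 + 157t ≤ 3242 gives t ∈ [-5, 19], which is 25 values.

25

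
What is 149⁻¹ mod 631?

gcd(631, 149) = 1.
By Bézout, 149×(72) + 631×(-17) = 1.
So 149×72 ≡ 1 (mod 631), and 72 mod 631 = 72.

72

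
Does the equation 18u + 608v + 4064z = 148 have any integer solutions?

yes

gcd(608, 18) = 2  (608 = 33·18 + 14, 18 = 1·14 + 4, 14 = 3·4 + 2, 4 = 2·2).
gcd(2, 4064) = 2.
2 divides 148, so integer solutions exist.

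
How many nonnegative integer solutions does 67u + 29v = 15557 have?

gcd(67, 29):
  67 = 2·29 + 9
  29 = 3·9 + 2
  9 = 4·2 + 1
  2 = 2·1
so gcd(67, 29) = 1.
Back-substitute for Bézout coefficients:
  1 = 9 - 4·2
  ... = 67·(13) + 29·(-30)
Scale by 15557: one solution is (202241, -466710). Reduce u mod 29: (24, 481).
General: u = 24 + 29t, v = 481 - 67t.
u ≥ 0 ⇒ t ≥ 0; v ≥ 0 ⇒ t ≤ 7. So t ∈ [0, 7]: 8 solutions.

8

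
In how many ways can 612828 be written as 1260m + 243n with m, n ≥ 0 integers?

gcd(1260, 243) = 9.
By Bézout, 1260×(11) + 243×(-57) = 9.
One solution: (5, 2496).
General: m = 5 + 27t, n = 2496 - 140t.
m ≥ 0 ⇒ t ≥ 0; n ≥ 0 ⇒ t ≤ 17. So t ∈ [0, 17]: 18 solutions.

18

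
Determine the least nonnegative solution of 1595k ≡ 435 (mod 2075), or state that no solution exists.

gcd(2075, 1595) = 5.
5 divides 435, so solutions exist.
By Bézout, 1595*(134) + 2075*(-103) = 5.
So 1595*(134) ≡ 5 (mod 2075); multiply by 87: k ≡ 11658 (mod 415).
Smallest nonnegative: k = 11658 mod 415 = 38.

38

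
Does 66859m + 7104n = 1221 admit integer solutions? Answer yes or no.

yes

gcd(66859, 7104) = 37  (66859 = 9·7104 + 2923, 7104 = 2·2923 + 1258, 2923 = 2·1258 + 407, 1258 = 3·407 + 37, 407 = 11·37).
37 divides 1221, so integer solutions exist.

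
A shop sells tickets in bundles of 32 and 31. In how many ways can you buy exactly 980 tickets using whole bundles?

Need nonnegative integers with 32j + 31k = 980.
gcd(32, 31) = 1, and 32·(1) + 31·(-1) = 1.
So (j₀, k₀) = (980, -980); general j = 980 + 31t, k = -980 - 32t.
j ≥ 0 ⇒ t ≥ -31; k ≥ 0 ⇒ t ≤ -31. That's 1 value of t.

1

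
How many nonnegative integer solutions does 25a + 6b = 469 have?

gcd(25, 6) = 1.
By Bézout, 25·(1) + 6·(-4) = 1.
One solution: (1, 74).
General: a = 1 + 6t, b = 74 - 25t.
a ≥ 0 ⇒ t ≥ 0; b ≥ 0 ⇒ t ≤ 2. So t ∈ [0, 2]: 3 solutions.

3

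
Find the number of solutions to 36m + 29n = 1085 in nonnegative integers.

1

gcd(36, 29):
  36 = 1·29 + 7
  29 = 4·7 + 1
  7 = 7·1
so gcd(36, 29) = 1.
Back-substitute for Bézout coefficients:
  1 = 29 - 4·7
  ... = 36·(-4) + 29·(5)
Scale by 1085: one solution is (-4340, 5425). Reduce m mod 29: (10, 25).
General: m = 10 + 29t, n = 25 - 36t.
m ≥ 0 ⇒ t ≥ 0; n ≥ 0 ⇒ t ≤ 0. So t ∈ [0, 0]: 1 solution.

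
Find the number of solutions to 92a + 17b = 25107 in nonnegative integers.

16

gcd(92, 17) = 1  (92 = 5*17 + 7, 17 = 2*7 + 3, 7 = 2*3 + 1, 3 = 3*1).
Back-substituting, 92*(5) + 17*(-27) = 1.
Scale by 25107: one solution is (125535, -677889). Reduce a mod 17: (7, 1439).
General: a = 7 + 17t, b = 1439 - 92t.
a ≥ 0 ⇒ t ≥ 0; b ≥ 0 ⇒ t ≤ 15. So t ∈ [0, 15]: 16 solutions.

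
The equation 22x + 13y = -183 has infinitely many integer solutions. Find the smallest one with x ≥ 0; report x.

10

gcd(22, 13):
  22 = 1*13 + 9
  13 = 1*9 + 4
  9 = 2*4 + 1
  4 = 4*1
so gcd(22, 13) = 1.
1 divides -183, so solutions exist.
Back-substitute for Bézout coefficients:
  1 = 9 - 2*4
  ... = 22*(3) + 13*(-5)
Scale by -183/1 = -183: (x₀, y₀) = (-549, 915).
General solution: x = -549 + 13t, y = 915 - 22t for integer t.
x ≥ 0: smallest is -549 mod 13 = 10 (at t = 43), with y = -31.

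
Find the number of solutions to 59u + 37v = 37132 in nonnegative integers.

17

gcd(59, 37) = 1  (59 = 1×37 + 22, 37 = 1×22 + 15, 22 = 1×15 + 7, 15 = 2×7 + 1, 7 = 7×1).
Back-substituting, 59×(-5) + 37×(8) = 1.
Scale by 37132: one solution is (-185660, 297056). Reduce u mod 37: (6, 994).
General: u = 6 + 37t, v = 994 - 59t.
u ≥ 0 ⇒ t ≥ 0; v ≥ 0 ⇒ t ≤ 16. So t ∈ [0, 16]: 17 solutions.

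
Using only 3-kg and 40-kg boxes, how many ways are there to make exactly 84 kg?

Need nonnegative integers with 3j + 40k = 84.
gcd(3, 40) = 1, and 3·(-13) + 40·(1) = 1.
So (j₀, k₀) = (-1092, 84); general j = -1092 + 40t, k = 84 - 3t.
j ≥ 0 ⇒ t ≥ 28; k ≥ 0 ⇒ t ≤ 28. That's 1 value of t.

1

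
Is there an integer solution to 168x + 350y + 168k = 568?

gcd(350, 168) = 14  (350 = 2×168 + 14, 168 = 12×14).
gcd(14, 168) = 14.
14 does not divide 568 (remainder 8), so no integer solutions.

no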